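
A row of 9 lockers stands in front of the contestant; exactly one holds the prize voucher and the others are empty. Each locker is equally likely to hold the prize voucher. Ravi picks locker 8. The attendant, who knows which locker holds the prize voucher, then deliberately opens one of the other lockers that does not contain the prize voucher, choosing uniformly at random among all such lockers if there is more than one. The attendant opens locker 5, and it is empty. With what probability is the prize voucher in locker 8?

1/9

Condition on the true location of the prize voucher.
If it is in any of lockers 1, 2, 3, 4, 6, 7, and 9 (prior 1/9 each): the attendant has 7 equally likely choices, so probability 1/7; weight (1/9)·(1/7) = 1/63 each.
If it is in locker 5 (prior 1/9): the attendant opened locker 5, so this case is ruled out; weight (1/9)·0 = 0.
If it is in locker 8 (prior 1/9): the attendant has 8 equally likely choices, so probability 1/8; weight (1/9)·(1/8) = 1/72.
The weights sum to 1/8.
So P(the prize voucher in locker 8 | the attendant opened locker 5) = (1/72) / (1/8) = 1/9.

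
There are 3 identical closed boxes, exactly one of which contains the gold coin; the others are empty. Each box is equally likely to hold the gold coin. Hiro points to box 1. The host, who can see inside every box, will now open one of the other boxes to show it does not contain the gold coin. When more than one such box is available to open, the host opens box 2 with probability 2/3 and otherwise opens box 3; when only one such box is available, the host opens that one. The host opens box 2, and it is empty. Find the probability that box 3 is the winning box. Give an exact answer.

3/5

Apply Bayes' rule, conditioning on where the gold coin actually is.
If it is in box 1 (prior 1/3): box 2 is available, opened with probability 2/3; weight (1/3)·(2/3) = 2/9.
If it is in box 2 (prior 1/3): the host opened box 2, so this case is ruled out; weight (1/3)·0 = 0.
If it is in box 3 (prior 1/3): only box 2 is available, probability 1; weight (1/3)·1 = 1/3.
The weights sum to 5/9.
So P(the gold coin in box 3 | the host opened box 2) = (1/3) / (5/9) = 3/5.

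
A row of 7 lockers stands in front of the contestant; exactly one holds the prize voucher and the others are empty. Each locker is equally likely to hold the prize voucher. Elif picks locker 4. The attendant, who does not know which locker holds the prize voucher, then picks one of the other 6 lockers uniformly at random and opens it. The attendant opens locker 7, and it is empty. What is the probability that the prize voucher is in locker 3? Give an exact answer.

1/6

Apply Bayes' rule, conditioning on where the prize voucher actually is.
If it is in any of lockers 1, 2, 3, 4, 5, and 6 (prior 1/7 each): the attendant picks locker 7 with probability 1/6 regardless, and it is not the prize; weight (1/7)·(1/6) = 1/42 each.
If it is in locker 7 (prior 1/7): the attendant opened locker 7, so this case is ruled out; weight (1/7)·0 = 0.
The weights sum to 1/7.
So P(the prize voucher in locker 3 | the attendant opened locker 7) = (1/42) / (1/7) = 1/6.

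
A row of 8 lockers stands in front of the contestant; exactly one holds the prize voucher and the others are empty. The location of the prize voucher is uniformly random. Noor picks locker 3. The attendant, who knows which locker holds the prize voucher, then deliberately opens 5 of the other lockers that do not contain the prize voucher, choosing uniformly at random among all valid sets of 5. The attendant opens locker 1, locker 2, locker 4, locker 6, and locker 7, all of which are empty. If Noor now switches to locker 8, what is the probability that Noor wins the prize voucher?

Condition on the true location of the prize voucher.
If it is in any of lockers 1, 2, 4, 6, and 7 (prior 1/8 each): that locker was opened and seen not to hold the prize — ruled out; weight (1/8)·0 = 0 each.
If it is in locker 3 (prior 1/8): the attendant has 21 equally likely choices, so probability 1/21; weight (1/8)·(1/21) = 1/168.
If it is in either of lockers 5 and 8 (prior 1/8 each): the attendant has 6 equally likely choices, so probability 1/6; weight (1/8)·(1/6) = 1/48 each.
The weights sum to 1/21.
So P(the prize voucher in locker 8 | the attendant opened locker 1, locker 2, locker 4, locker 6, and locker 7) = (1/48) / (1/21) = 7/16.

7/16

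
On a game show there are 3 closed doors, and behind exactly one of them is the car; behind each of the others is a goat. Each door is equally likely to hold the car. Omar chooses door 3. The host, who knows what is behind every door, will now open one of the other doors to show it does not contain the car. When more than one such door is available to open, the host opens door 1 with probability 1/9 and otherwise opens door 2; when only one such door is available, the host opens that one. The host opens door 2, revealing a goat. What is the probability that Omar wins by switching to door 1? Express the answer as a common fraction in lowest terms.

Condition on the true location of the car.
If it is behind door 1 (prior 1/3): only door 2 is available, probability 1; weight (1/3)·1 = 1/3.
If it is behind door 2 (prior 1/3): the host opened door 2, so this case is ruled out; weight (1/3)·0 = 0.
If it is behind door 3 (prior 1/3): door 1 is available but not opened, probability 8/9; weight (1/3)·(8/9) = 8/27.
The weights sum to 17/27.
So P(the car behind door 1 | the host opened door 2) = (1/3) / (17/27) = 9/17.

9/17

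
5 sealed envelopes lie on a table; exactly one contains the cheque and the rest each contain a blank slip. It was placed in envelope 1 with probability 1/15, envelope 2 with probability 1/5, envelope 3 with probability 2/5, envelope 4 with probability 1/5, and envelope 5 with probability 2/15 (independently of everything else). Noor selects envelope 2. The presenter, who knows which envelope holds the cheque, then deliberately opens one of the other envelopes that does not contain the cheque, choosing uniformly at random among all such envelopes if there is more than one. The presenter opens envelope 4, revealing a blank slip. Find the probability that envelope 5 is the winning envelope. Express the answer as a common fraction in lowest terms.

Condition on the true location of the cheque.
If it is in envelope 1 (prior 1/15): the presenter has 3 equally likely choices, so probability 1/3; weight (1/15)·(1/3) = 1/45.
If it is in envelope 2 (prior 1/5): the presenter has 4 equally likely choices, so probability 1/4; weight (1/5)·(1/4) = 1/20.
If it is in envelope 3 (prior 2/5): the presenter has 3 equally likely choices, so probability 1/3; weight (2/5)·(1/3) = 2/15.
If it is in envelope 4 (prior 1/5): the presenter opened envelope 4, so this case is ruled out; weight (1/5)·0 = 0.
If it is in envelope 5 (prior 2/15): the presenter has 3 equally likely choices, so probability 1/3; weight (2/15)·(1/3) = 2/45.
The weights sum to 1/4.
So P(the cheque in envelope 5 | the presenter opened envelope 4) = (2/45) / (1/4) = 8/45.

8/45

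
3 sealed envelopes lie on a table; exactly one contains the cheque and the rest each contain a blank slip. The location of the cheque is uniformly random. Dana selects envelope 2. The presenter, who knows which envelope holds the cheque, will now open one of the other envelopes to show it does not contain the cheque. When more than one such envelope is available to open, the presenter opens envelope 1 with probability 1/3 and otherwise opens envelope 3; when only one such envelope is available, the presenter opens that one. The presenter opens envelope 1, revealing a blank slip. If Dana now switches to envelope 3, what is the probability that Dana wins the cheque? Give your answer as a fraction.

3/4

Condition on the true location of the cheque.
If it is in envelope 1 (prior 1/3): the presenter opened envelope 1, so this case is ruled out; weight (1/3)·0 = 0.
If it is in envelope 2 (prior 1/3): envelope 1 is available, opened with probability 1/3; weight (1/3)·(1/3) = 1/9.
If it is in envelope 3 (prior 1/3): only envelope 1 is available, probability 1; weight (1/3)·1 = 1/3.
The weights sum to 4/9.
So P(the cheque in envelope 3 | the presenter opened envelope 1) = (1/3) / (4/9) = 3/4.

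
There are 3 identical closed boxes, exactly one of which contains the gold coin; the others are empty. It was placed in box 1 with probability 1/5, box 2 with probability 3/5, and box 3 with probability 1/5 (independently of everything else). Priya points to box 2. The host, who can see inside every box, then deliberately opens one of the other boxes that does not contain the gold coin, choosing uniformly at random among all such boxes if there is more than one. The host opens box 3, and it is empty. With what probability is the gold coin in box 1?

Apply Bayes' rule, conditioning on where the gold coin actually is.
If it is in box 1 (prior 1/5): the host has no choice, probability 1; weight (1/5)·1 = 1/5.
If it is in box 2 (prior 3/5): the host has 2 equally likely choices, so probability 1/2; weight (3/5)·(1/2) = 3/10.
If it is in box 3 (prior 1/5): the host opened box 3, so this case is ruled out; weight (1/5)·0 = 0.
The weights sum to 1/2.
So P(the gold coin in box 1 | the host opened box 3) = (1/5) / (1/2) = 2/5.

2/5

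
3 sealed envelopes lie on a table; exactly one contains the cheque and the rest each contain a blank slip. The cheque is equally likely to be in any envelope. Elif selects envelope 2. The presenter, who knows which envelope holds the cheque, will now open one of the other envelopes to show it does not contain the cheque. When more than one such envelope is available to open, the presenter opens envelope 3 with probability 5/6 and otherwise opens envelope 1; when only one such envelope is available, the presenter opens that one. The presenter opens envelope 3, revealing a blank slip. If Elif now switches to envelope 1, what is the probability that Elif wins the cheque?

Consider each possible location of the cheque in turn.
If it is in envelope 1 (prior 1/3): only envelope 3 is available, probability 1; weight (1/3)·1 = 1/3.
If it is in envelope 2 (prior 1/3): envelope 3 is available, opened with probability 5/6; weight (1/3)·(5/6) = 5/18.
If it is in envelope 3 (prior 1/3): the presenter opened envelope 3, so this case is ruled out; weight (1/3)·0 = 0.
The weights sum to 11/18.
So P(the cheque in envelope 1 | the presenter opened envelope 3) = (1/3) / (11/18) = 6/11.

6/11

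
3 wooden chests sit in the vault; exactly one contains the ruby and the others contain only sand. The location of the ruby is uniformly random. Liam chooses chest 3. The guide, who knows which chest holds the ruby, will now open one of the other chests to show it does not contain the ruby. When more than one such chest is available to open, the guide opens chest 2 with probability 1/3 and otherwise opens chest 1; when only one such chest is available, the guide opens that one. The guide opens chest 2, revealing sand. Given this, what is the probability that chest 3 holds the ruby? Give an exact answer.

1/4

Apply Bayes' rule, conditioning on where the ruby actually is.
If it is in chest 1 (prior 1/3): only chest 2 is available, probability 1; weight (1/3)·1 = 1/3.
If it is in chest 2 (prior 1/3): the guide opened chest 2, so this case is ruled out; weight (1/3)·0 = 0.
If it is in chest 3 (prior 1/3): chest 2 is available, opened with probability 1/3; weight (1/3)·(1/3) = 1/9.
The weights sum to 4/9.
So P(the ruby in chest 3 | the guide opened chest 2) = (1/9) / (4/9) = 1/4.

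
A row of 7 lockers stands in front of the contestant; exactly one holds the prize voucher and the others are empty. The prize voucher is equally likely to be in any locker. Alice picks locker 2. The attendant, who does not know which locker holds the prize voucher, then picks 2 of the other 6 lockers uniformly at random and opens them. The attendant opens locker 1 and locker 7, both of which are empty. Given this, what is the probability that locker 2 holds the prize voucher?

1/5

Consider each possible location of the prize voucher in turn.
If it is in either of lockers 1 and 7 (prior 1/7 each): that locker was opened and seen not to hold the prize — ruled out; weight (1/7)·0 = 0 each.
If it is in any of lockers 2, 3, 4, 5, and 6 (prior 1/7 each): the attendant picks exactly this set with probability 1/15 regardless, and none is the prize; weight (1/7)·(1/15) = 1/105 each.
The weights sum to 1/21.
So P(the prize voucher in locker 2 | the attendant opened locker 1 and locker 7) = (1/105) / (1/21) = 1/5.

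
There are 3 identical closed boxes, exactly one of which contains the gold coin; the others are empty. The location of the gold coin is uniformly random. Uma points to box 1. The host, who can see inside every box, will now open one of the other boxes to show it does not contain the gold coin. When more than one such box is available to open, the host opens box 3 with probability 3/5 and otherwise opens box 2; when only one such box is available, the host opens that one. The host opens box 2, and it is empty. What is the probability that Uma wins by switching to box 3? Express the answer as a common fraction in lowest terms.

Condition on the true location of the gold coin.
If it is in box 1 (prior 1/3): box 3 is available but not opened, probability 2/5; weight (1/3)·(2/5) = 2/15.
If it is in box 2 (prior 1/3): the host opened box 2, so this case is ruled out; weight (1/3)·0 = 0.
If it is in box 3 (prior 1/3): only box 2 is available, probability 1; weight (1/3)·1 = 1/3.
The weights sum to 7/15.
So P(the gold coin in box 3 | the host opened box 2) = (1/3) / (7/15) = 5/7.

5/7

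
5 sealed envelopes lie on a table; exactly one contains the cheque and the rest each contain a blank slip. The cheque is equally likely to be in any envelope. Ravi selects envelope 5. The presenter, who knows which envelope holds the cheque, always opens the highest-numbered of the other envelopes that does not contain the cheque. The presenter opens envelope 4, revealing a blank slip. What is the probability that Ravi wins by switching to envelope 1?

1/4

Consider each possible location of the cheque in turn.
If it is in any of envelopes 1, 2, 3, and 5 (prior 1/5 each): envelope 4 is the highest-numbered option available, probability 1; weight (1/5)·1 = 1/5 each.
If it is in envelope 4 (prior 1/5): the presenter opened envelope 4, so this case is ruled out; weight (1/5)·0 = 0.
The weights sum to 4/5.
So P(the cheque in envelope 1 | the presenter opened envelope 4) = (1/5) / (4/5) = 1/4.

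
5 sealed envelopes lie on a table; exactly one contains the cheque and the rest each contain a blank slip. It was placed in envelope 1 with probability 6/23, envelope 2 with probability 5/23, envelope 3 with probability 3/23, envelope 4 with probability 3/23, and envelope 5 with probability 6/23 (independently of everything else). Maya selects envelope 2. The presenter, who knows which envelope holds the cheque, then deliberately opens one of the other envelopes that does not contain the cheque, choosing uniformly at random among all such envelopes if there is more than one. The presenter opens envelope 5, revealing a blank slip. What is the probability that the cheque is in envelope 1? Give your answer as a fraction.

8/21

Consider each possible location of the cheque in turn.
If it is in envelope 1 (prior 6/23): the presenter has 3 equally likely choices, so probability 1/3; weight (6/23)·(1/3) = 2/23.
If it is in envelope 2 (prior 5/23): the presenter has 4 equally likely choices, so probability 1/4; weight (5/23)·(1/4) = 5/92.
If it is in either of envelopes 3 and 4 (prior 3/23 each): the presenter has 3 equally likely choices, so probability 1/3; weight (3/23)·(1/3) = 1/23 each.
If it is in envelope 5 (prior 6/23): the presenter opened envelope 5, so this case is ruled out; weight (6/23)·0 = 0.
The weights sum to 21/92.
So P(the cheque in envelope 1 | the presenter opened envelope 5) = (2/23) / (21/92) = 8/21.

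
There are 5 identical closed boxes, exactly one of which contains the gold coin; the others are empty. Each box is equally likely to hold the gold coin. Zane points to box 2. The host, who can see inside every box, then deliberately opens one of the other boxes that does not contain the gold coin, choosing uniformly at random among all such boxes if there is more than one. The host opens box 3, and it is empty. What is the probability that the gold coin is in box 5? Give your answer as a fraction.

4/15

Condition on the true location of the gold coin.
If it is in any of boxes 1, 4, and 5 (prior 1/5 each): the host has 3 equally likely choices, so probability 1/3; weight (1/5)·(1/3) = 1/15 each.
If it is in box 2 (prior 1/5): the host has 4 equally likely choices, so probability 1/4; weight (1/5)·(1/4) = 1/20.
If it is in box 3 (prior 1/5): the host opened box 3, so this case is ruled out; weight (1/5)·0 = 0.
The weights sum to 1/4.
So P(the gold coin in box 5 | the host opened box 3) = (1/15) / (1/4) = 4/15.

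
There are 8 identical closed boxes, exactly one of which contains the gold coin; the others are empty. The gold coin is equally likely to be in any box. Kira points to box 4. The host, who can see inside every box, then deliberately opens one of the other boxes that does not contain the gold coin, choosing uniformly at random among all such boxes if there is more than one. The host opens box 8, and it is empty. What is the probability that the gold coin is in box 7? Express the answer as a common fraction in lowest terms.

7/48

Apply Bayes' rule, conditioning on where the gold coin actually is.
If it is in any of boxes 1, 2, 3, 5, 6, and 7 (prior 1/8 each): the host has 6 equally likely choices, so probability 1/6; weight (1/8)·(1/6) = 1/48 each.
If it is in box 4 (prior 1/8): the host has 7 equally likely choices, so probability 1/7; weight (1/8)·(1/7) = 1/56.
If it is in box 8 (prior 1/8): the host opened box 8, so this case is ruled out; weight (1/8)·0 = 0.
The weights sum to 1/7.
So P(the gold coin in box 7 | the host opened box 8) = (1/48) / (1/7) = 7/48.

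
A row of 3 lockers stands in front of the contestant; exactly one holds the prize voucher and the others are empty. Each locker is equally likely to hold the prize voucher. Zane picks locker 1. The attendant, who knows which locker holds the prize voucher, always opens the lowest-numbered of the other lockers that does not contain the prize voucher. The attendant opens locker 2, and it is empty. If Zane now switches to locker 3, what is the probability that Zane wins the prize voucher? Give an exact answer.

1/2

Consider each possible location of the prize voucher in turn.
If it is in either of lockers 1 and 3 (prior 1/3 each): locker 2 is the lowest-numbered option available, probability 1; weight (1/3)·1 = 1/3 each.
If it is in locker 2 (prior 1/3): the attendant opened locker 2, so this case is ruled out; weight (1/3)·0 = 0.
The weights sum to 2/3.
So P(the prize voucher in locker 3 | the attendant opened locker 2) = (1/3) / (2/3) = 1/2.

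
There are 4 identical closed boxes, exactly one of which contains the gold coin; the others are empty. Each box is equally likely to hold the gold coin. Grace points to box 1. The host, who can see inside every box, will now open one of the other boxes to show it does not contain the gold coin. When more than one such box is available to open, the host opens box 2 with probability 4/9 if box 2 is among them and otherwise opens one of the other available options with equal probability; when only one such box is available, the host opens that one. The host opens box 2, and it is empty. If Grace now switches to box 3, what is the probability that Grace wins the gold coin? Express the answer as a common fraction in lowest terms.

1/3

Condition on the true location of the gold coin.
If it is in any of boxes 1, 3, and 4 (prior 1/4 each): box 2 is available, opened with probability 4/9; weight (1/4)·(4/9) = 1/9 each.
If it is in box 2 (prior 1/4): the host opened box 2, so this case is ruled out; weight (1/4)·0 = 0.
The weights sum to 1/3.
So P(the gold coin in box 3 | the host opened box 2) = (1/9) / (1/3) = 1/3.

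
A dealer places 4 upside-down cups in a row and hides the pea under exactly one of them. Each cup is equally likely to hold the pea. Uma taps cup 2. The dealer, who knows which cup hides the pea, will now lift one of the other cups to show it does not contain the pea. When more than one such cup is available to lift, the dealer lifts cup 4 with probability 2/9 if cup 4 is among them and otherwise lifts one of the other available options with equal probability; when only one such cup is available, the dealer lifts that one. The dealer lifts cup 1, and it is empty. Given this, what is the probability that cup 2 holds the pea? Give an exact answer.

7/30

Consider each possible location of the pea in turn.
If it is under cup 1 (prior 1/4): the dealer opened cup 1, so this case is ruled out; weight (1/4)·0 = 0.
If it is under cup 2 (prior 1/4): cup 4 is available but not opened; cup 1 gets probability (1 − 2/9)/2 = 7/18; weight (1/4)·(7/18) = 7/72.
If it is under cup 3 (prior 1/4): cup 4 is available but not opened, probability 7/9; weight (1/4)·(7/9) = 7/36.
If it is under cup 4 (prior 1/4): cup 4 holds the prize so is unavailable; the dealer chooses uniformly among the 2 others, probability 1/2; weight (1/4)·(1/2) = 1/8.
The weights sum to 5/12.
So P(the pea under cup 2 | the dealer opened cup 1) = (7/72) / (5/12) = 7/30.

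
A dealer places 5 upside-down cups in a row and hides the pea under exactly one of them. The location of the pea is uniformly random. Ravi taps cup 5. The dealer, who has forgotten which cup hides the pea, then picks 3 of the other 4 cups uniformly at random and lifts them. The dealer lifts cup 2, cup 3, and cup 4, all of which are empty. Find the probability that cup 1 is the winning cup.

1/2

Consider each possible location of the pea in turn.
If it is under either of cups 1 and 5 (prior 1/5 each): the dealer picks exactly this set with probability 1/4 regardless, and none is the prize; weight (1/5)·(1/4) = 1/20 each.
If it is under any of cups 2, 3, and 4 (prior 1/5 each): that cup was opened and seen not to hold the prize — ruled out; weight (1/5)·0 = 0 each.
The weights sum to 1/10.
So P(the pea under cup 1 | the dealer opened cup 2, cup 3, and cup 4) = (1/20) / (1/10) = 1/2.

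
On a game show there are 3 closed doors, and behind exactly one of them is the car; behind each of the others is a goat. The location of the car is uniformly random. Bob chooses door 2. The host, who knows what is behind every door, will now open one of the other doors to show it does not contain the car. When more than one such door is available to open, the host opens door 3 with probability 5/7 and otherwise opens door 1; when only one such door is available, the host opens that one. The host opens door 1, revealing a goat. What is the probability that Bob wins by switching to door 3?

7/9

Condition on the true location of the car.
If it is behind door 1 (prior 1/3): the host opened door 1, so this case is ruled out; weight (1/3)·0 = 0.
If it is behind door 2 (prior 1/3): door 3 is available but not opened, probability 2/7; weight (1/3)·(2/7) = 2/21.
If it is behind door 3 (prior 1/3): only door 1 is available, probability 1; weight (1/3)·1 = 1/3.
The weights sum to 3/7.
So P(the car behind door 3 | the host opened door 1) = (1/3) / (3/7) = 7/9.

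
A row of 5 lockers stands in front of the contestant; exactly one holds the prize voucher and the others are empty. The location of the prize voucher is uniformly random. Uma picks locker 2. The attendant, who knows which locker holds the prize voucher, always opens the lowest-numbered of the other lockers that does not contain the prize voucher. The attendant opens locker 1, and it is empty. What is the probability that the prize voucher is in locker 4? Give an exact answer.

Consider each possible location of the prize voucher in turn.
If it is in locker 1 (prior 1/5): the attendant opened locker 1, so this case is ruled out; weight (1/5)·0 = 0.
If it is in any of lockers 2, 3, 4, and 5 (prior 1/5 each): locker 1 is the lowest-numbered option available, probability 1; weight (1/5)·1 = 1/5 each.
The weights sum to 4/5.
So P(the prize voucher in locker 4 | the attendant opened locker 1) = (1/5) / (4/5) = 1/4.

1/4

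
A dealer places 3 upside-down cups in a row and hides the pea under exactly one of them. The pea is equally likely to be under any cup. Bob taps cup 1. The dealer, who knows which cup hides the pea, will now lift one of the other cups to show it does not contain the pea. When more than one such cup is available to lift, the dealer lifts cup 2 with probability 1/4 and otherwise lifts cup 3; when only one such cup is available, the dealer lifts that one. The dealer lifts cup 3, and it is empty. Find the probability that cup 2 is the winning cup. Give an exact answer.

Apply Bayes' rule, conditioning on where the pea actually is.
If it is under cup 1 (prior 1/3): cup 2 is available but not opened, probability 3/4; weight (1/3)·(3/4) = 1/4.
If it is under cup 2 (prior 1/3): only cup 3 is available, probability 1; weight (1/3)·1 = 1/3.
If it is under cup 3 (prior 1/3): the dealer opened cup 3, so this case is ruled out; weight (1/3)·0 = 0.
The weights sum to 7/12.
So P(the pea under cup 2 | the dealer opened cup 3) = (1/3) / (7/12) = 4/7.

4/7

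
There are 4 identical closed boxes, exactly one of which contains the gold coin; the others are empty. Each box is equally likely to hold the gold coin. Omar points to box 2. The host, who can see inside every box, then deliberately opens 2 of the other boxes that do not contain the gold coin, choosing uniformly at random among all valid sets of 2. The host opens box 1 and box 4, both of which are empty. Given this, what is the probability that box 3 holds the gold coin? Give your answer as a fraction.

3/4

Apply Bayes' rule, conditioning on where the gold coin actually is.
If it is in either of boxes 1 and 4 (prior 1/4 each): that box was opened and seen not to hold the prize — ruled out; weight (1/4)·0 = 0 each.
If it is in box 2 (prior 1/4): the host has 3 equally likely choices, so probability 1/3; weight (1/4)·(1/3) = 1/12.
If it is in box 3 (prior 1/4): the host has no choice, probability 1; weight (1/4)·1 = 1/4.
The weights sum to 1/3.
So P(the gold coin in box 3 | the host opened box 1 and box 4) = (1/4) / (1/3) = 3/4.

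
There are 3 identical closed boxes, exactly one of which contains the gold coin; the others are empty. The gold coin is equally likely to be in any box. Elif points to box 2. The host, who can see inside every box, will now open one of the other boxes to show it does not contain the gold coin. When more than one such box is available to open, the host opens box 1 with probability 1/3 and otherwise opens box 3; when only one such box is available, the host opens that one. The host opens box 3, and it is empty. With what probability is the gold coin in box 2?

2/5

Condition on the true location of the gold coin.
If it is in box 1 (prior 1/3): only box 3 is available, probability 1; weight (1/3)·1 = 1/3.
If it is in box 2 (prior 1/3): box 1 is available but not opened, probability 2/3; weight (1/3)·(2/3) = 2/9.
If it is in box 3 (prior 1/3): the host opened box 3, so this case is ruled out; weight (1/3)·0 = 0.
The weights sum to 5/9.
So P(the gold coin in box 2 | the host opened box 3) = (2/9) / (5/9) = 2/5.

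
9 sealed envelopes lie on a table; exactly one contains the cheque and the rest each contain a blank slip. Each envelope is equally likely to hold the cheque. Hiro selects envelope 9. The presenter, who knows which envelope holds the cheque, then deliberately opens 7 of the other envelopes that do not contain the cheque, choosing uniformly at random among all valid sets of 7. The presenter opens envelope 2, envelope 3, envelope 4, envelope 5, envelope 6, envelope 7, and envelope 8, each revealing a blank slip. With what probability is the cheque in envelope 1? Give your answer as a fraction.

8/9

Condition on the true location of the cheque.
If it is in envelope 1 (prior 1/9): the presenter has no choice, probability 1; weight (1/9)·1 = 1/9.
If it is in any of envelopes 2, 3, 4, 5, 6, 7, and 8 (prior 1/9 each): that envelope was opened and seen not to hold the prize — ruled out; weight (1/9)·0 = 0 each.
If it is in envelope 9 (prior 1/9): the presenter has 8 equally likely choices, so probability 1/8; weight (1/9)·(1/8) = 1/72.
The weights sum to 1/8.
So P(the cheque in envelope 1 | the presenter opened envelope 2, envelope 3, envelope 4, envelope 5, envelope 6, envelope 7, and envelope 8) = (1/9) / (1/8) = 8/9.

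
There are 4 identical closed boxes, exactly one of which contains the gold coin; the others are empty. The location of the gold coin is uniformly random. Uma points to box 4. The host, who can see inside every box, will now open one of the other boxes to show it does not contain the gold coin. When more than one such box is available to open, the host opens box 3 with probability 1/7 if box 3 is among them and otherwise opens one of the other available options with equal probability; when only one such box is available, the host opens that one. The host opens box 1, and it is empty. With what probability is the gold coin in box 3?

Condition on the true location of the gold coin.
If it is in box 1 (prior 1/4): the host opened box 1, so this case is ruled out; weight (1/4)·0 = 0.
If it is in box 2 (prior 1/4): box 3 is available but not opened, probability 6/7; weight (1/4)·(6/7) = 3/14.
If it is in box 3 (prior 1/4): box 3 holds the prize so is unavailable; the host chooses uniformly among the 2 others, probability 1/2; weight (1/4)·(1/2) = 1/8.
If it is in box 4 (prior 1/4): box 3 is available but not opened; box 1 gets probability (1 − 1/7)/2 = 3/7; weight (1/4)·(3/7) = 3/28.
The weights sum to 25/56.
So P(the gold coin in box 3 | the host opened box 1) = (1/8) / (25/56) = 7/25.

7/25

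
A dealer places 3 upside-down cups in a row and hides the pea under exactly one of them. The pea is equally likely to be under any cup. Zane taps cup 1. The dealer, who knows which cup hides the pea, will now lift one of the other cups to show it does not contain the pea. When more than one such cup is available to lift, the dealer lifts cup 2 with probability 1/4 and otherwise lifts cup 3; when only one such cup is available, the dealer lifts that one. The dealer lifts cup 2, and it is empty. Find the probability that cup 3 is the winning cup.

Condition on the true location of the pea.
If it is under cup 1 (prior 1/3): cup 2 is available, opened with probability 1/4; weight (1/3)·(1/4) = 1/12.
If it is under cup 2 (prior 1/3): the dealer opened cup 2, so this case is ruled out; weight (1/3)·0 = 0.
If it is under cup 3 (prior 1/3): only cup 2 is available, probability 1; weight (1/3)·1 = 1/3.
The weights sum to 5/12.
So P(the pea under cup 3 | the dealer opened cup 2) = (1/3) / (5/12) = 4/5.

4/5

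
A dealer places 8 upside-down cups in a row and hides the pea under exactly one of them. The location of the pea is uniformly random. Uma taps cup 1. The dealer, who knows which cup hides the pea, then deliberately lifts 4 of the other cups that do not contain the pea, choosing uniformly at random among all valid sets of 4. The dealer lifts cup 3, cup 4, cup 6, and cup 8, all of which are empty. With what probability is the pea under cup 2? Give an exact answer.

Condition on the true location of the pea.
If it is under cup 1 (prior 1/8): the dealer has 35 equally likely choices, so probability 1/35; weight (1/8)·(1/35) = 1/280.
If it is under any of cups 2, 5, and 7 (prior 1/8 each): the dealer has 15 equally likely choices, so probability 1/15; weight (1/8)·(1/15) = 1/120 each.
If it is under any of cups 3, 4, 6, and 8 (prior 1/8 each): that cup was opened and seen not to hold the prize — ruled out; weight (1/8)·0 = 0 each.
The weights sum to 1/35.
So P(the pea under cup 2 | the dealer opened cup 3, cup 4, cup 6, and cup 8) = (1/120) / (1/35) = 7/24.

7/24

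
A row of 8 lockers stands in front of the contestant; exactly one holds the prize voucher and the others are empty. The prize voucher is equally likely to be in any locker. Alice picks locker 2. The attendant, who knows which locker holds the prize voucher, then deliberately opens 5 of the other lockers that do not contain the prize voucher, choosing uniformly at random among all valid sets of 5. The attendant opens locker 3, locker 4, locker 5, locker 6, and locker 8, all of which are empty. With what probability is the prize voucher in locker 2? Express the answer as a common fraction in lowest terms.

1/8

Consider each possible location of the prize voucher in turn.
If it is in either of lockers 1 and 7 (prior 1/8 each): the attendant has 6 equally likely choices, so probability 1/6; weight (1/8)·(1/6) = 1/48 each.
If it is in locker 2 (prior 1/8): the attendant has 21 equally likely choices, so probability 1/21; weight (1/8)·(1/21) = 1/168.
If it is in any of lockers 3, 4, 5, 6, and 8 (prior 1/8 each): that locker was opened and seen not to hold the prize — ruled out; weight (1/8)·0 = 0 each.
The weights sum to 1/21.
So P(the prize voucher in locker 2 | the attendant opened locker 3, locker 4, locker 5, locker 6, and locker 8) = (1/168) / (1/21) = 1/8.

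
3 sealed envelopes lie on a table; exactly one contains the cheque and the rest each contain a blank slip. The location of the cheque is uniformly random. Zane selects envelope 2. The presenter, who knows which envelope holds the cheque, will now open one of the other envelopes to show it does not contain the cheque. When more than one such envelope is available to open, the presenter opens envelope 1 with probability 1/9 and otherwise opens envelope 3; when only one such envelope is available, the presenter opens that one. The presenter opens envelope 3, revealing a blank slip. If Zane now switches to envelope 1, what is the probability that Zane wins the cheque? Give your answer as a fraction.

9/17

Consider each possible location of the cheque in turn.
If it is in envelope 1 (prior 1/3): only envelope 3 is available, probability 1; weight (1/3)·1 = 1/3.
If it is in envelope 2 (prior 1/3): envelope 1 is available but not opened, probability 8/9; weight (1/3)·(8/9) = 8/27.
If it is in envelope 3 (prior 1/3): the presenter opened envelope 3, so this case is ruled out; weight (1/3)·0 = 0.
The weights sum to 17/27.
So P(the cheque in envelope 1 | the presenter opened envelope 3) = (1/3) / (17/27) = 9/17.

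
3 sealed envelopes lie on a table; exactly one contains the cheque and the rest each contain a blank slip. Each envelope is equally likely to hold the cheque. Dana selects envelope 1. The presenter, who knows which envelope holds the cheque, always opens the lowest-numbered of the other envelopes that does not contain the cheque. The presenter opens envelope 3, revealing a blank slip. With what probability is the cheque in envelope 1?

0

Condition on the true location of the cheque.
If it is in envelope 1 (prior 1/3): the presenter would have opened envelope 2 instead, probability 0; weight (1/3)·0 = 0.
If it is in envelope 2 (prior 1/3): envelope 3 is the lowest-numbered option available, probability 1; weight (1/3)·1 = 1/3.
If it is in envelope 3 (prior 1/3): the presenter opened envelope 3, so this case is ruled out; weight (1/3)·0 = 0.
The weights sum to 1/3.
So P(the cheque in envelope 1 | the presenter opened envelope 3) = 0 / (1/3) = 0.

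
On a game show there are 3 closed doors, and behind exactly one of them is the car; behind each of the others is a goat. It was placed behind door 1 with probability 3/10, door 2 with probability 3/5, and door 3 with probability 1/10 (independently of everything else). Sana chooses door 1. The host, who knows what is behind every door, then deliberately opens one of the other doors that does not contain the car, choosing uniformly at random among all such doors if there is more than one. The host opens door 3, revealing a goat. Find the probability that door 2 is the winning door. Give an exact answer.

4/5

Consider each possible location of the car in turn.
If it is behind door 1 (prior 3/10): the host has 2 equally likely choices, so probability 1/2; weight (3/10)·(1/2) = 3/20.
If it is behind door 2 (prior 3/5): the host has no choice, probability 1; weight (3/5)·1 = 3/5.
If it is behind door 3 (prior 1/10): the host opened door 3, so this case is ruled out; weight (1/10)·0 = 0.
The weights sum to 3/4.
So P(the car behind door 2 | the host opened door 3) = (3/5) / (3/4) = 4/5.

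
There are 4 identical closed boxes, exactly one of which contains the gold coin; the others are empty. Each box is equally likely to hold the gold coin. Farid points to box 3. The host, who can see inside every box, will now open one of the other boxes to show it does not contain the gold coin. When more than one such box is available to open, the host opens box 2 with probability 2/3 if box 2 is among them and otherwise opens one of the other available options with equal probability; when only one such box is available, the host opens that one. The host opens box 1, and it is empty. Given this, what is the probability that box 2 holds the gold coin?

1/2

Condition on the true location of the gold coin.
If it is in box 1 (prior 1/4): the host opened box 1, so this case is ruled out; weight (1/4)·0 = 0.
If it is in box 2 (prior 1/4): box 2 holds the prize so is unavailable; the host chooses uniformly among the 2 others, probability 1/2; weight (1/4)·(1/2) = 1/8.
If it is in box 3 (prior 1/4): box 2 is available but not opened; box 1 gets probability (1 − 2/3)/2 = 1/6; weight (1/4)·(1/6) = 1/24.
If it is in box 4 (prior 1/4): box 2 is available but not opened, probability 1/3; weight (1/4)·(1/3) = 1/12.
The weights sum to 1/4.
So P(the gold coin in box 2 | the host opened box 1) = (1/8) / (1/4) = 1/2.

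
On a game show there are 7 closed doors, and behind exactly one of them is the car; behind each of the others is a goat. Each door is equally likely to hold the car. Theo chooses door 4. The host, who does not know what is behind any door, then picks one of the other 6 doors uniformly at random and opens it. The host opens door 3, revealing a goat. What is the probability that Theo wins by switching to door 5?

Condition on the true location of the car.
If it is behind any of doors 1, 2, 4, 5, 6, and 7 (prior 1/7 each): the host picks door 3 with probability 1/6 regardless, and it is not the prize; weight (1/7)·(1/6) = 1/42 each.
If it is behind door 3 (prior 1/7): the host opened door 3, so this case is ruled out; weight (1/7)·0 = 0.
The weights sum to 1/7.
So P(the car behind door 5 | the host opened door 3) = (1/42) / (1/7) = 1/6.

1/6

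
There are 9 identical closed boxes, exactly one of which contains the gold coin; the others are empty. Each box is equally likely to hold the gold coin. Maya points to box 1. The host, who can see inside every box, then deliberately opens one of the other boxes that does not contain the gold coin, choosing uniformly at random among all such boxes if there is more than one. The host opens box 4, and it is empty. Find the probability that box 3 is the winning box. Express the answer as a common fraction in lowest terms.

Apply Bayes' rule, conditioning on where the gold coin actually is.
If it is in box 1 (prior 1/9): the host has 8 equally likely choices, so probability 1/8; weight (1/9)·(1/8) = 1/72.
If it is in any of boxes 2, 3, 5, 6, 7, 8, and 9 (prior 1/9 each): the host has 7 equally likely choices, so probability 1/7; weight (1/9)·(1/7) = 1/63 each.
If it is in box 4 (prior 1/9): the host opened box 4, so this case is ruled out; weight (1/9)·0 = 0.
The weights sum to 1/8.
So P(the gold coin in box 3 | the host opened box 4) = (1/63) / (1/8) = 8/63.

8/63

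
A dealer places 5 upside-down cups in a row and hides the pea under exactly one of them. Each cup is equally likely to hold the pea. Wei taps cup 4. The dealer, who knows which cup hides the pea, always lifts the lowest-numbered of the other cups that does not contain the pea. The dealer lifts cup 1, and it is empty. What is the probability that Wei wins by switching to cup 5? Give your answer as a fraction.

1/4

Apply Bayes' rule, conditioning on where the pea actually is.
If it is under cup 1 (prior 1/5): the dealer opened cup 1, so this case is ruled out; weight (1/5)·0 = 0.
If it is under any of cups 2, 3, 4, and 5 (prior 1/5 each): cup 1 is the lowest-numbered option available, probability 1; weight (1/5)·1 = 1/5 each.
The weights sum to 4/5.
So P(the pea under cup 5 | the dealer opened cup 1) = (1/5) / (4/5) = 1/4.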